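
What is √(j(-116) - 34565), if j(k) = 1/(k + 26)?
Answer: I*√31108510/30 ≈ 185.92*I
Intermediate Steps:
j(k) = 1/(26 + k)
√(j(-116) - 34565) = √(1/(26 - 116) - 34565) = √(1/(-90) - 34565) = √(-1/90 - 34565) = √(-3110851/90) = I*√31108510/30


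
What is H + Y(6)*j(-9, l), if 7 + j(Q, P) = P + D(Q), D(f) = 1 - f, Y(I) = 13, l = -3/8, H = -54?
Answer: -159/8 ≈ -19.875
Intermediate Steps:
l = -3/8 (l = -3*1/8 = -3/8 ≈ -0.37500)
j(Q, P) = -6 + P - Q (j(Q, P) = -7 + (P + (1 - Q)) = -7 + (1 + P - Q) = -6 + P - Q)
H + Y(6)*j(-9, l) = -54 + 13*(-6 - 3/8 - 1*(-9)) = -54 + 13*(-6 - 3/8 + 9) = -54 + 13*(21/8) = -54 + 273/8 = -159/8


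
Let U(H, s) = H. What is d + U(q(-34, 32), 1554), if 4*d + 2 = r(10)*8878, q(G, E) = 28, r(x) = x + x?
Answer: 88835/2 ≈ 44418.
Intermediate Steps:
r(x) = 2*x
d = 88779/2 (d = -1/2 + ((2*10)*8878)/4 = -1/2 + (20*8878)/4 = -1/2 + (1/4)*177560 = -1/2 + 44390 = 88779/2 ≈ 44390.)
d + U(q(-34, 32), 1554) = 88779/2 + 28 = 88835/2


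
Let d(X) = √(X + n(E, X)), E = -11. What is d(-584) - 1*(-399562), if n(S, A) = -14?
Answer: 399562 + I*√598 ≈ 3.9956e+5 + 24.454*I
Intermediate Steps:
d(X) = √(-14 + X) (d(X) = √(X - 14) = √(-14 + X))
d(-584) - 1*(-399562) = √(-14 - 584) - 1*(-399562) = √(-598) + 399562 = I*√598 + 399562 = 399562 + I*√598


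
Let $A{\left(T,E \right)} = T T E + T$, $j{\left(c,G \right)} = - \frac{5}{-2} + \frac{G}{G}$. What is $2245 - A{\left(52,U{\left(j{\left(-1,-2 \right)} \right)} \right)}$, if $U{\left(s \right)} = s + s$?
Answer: $-16735$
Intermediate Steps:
$j{\left(c,G \right)} = \frac{7}{2}$ ($j{\left(c,G \right)} = \left(-5\right) \left(- \frac{1}{2}\right) + 1 = \frac{5}{2} + 1 = \frac{7}{2}$)
$U{\left(s \right)} = 2 s$
$A{\left(T,E \right)} = T + E T^{2}$ ($A{\left(T,E \right)} = T^{2} E + T = E T^{2} + T = T + E T^{2}$)
$2245 - A{\left(52,U{\left(j{\left(-1,-2 \right)} \right)} \right)} = 2245 - 52 \left(1 + 2 \cdot \frac{7}{2} \cdot 52\right) = 2245 - 52 \left(1 + 7 \cdot 52\right) = 2245 - 52 \left(1 + 364\right) = 2245 - 52 \cdot 365 = 2245 - 18980 = -16735$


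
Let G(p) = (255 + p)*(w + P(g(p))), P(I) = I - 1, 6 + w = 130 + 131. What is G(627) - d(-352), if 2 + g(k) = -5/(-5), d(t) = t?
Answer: 223498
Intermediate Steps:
g(k) = -1 (g(k) = -2 - 5/(-5) = -2 - 5*(-⅕) = -2 + 1 = -1)
w = 255 (w = -6 + (130 + 131) = -6 + 261 = 255)
P(I) = -1 + I
G(p) = 64515 + 253*p (G(p) = (255 + p)*(255 + (-1 - 1)) = (255 + p)*(255 - 2) = (255 + p)*253 = 64515 + 253*p)
G(627) - d(-352) = (64515 + 253*627) - 1*(-352) = (64515 + 158631) + 352 = 223146 + 352 = 223498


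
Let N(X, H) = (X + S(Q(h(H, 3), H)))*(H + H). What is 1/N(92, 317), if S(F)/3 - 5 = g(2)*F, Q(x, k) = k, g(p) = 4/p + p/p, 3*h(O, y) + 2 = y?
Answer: 1/1876640 ≈ 5.3287e-7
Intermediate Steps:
h(O, y) = -2/3 + y/3
g(p) = 1 + 4/p (g(p) = 4/p + 1 = 1 + 4/p)
S(F) = 15 + 9*F (S(F) = 15 + 3*(((4 + 2)/2)*F) = 15 + 3*(((1/2)*6)*F) = 15 + 3*(3*F) = 15 + 9*F)
N(X, H) = 2*H*(15 + X + 9*H) (N(X, H) = (X + (15 + 9*H))*(H + H) = (15 + X + 9*H)*(2*H) = 2*H*(15 + X + 9*H))
1/N(92, 317) = 1/(2*317*(15 + 92 + 9*317)) = 1/(2*317*(15 + 92 + 2853)) = 1/(2*317*2960) = 1/1876640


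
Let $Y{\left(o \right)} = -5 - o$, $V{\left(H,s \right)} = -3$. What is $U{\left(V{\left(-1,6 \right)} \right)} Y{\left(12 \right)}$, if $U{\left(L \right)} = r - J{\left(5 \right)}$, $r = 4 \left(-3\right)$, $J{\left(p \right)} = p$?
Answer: $289$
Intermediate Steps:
$r = -12$
$U{\left(L \right)} = -17$ ($U{\left(L \right)} = -12 - 5 = -17$)
$U{\left(V{\left(-1,6 \right)} \right)} Y{\left(12 \right)} = - 17 \left(-5 - 12\right) = \left(-17\right) \left(-17\right) = 289$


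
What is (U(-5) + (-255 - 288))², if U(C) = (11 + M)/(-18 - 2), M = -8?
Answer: 118004769/400 ≈ 2.9501e+5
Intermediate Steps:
U(C) = -3/20 (U(C) = (11 - 8)/(-18 - 2) = 3/(-20) = 3*(-1/20) = -3/20)
(U(-5) + (-255 - 288))² = (-3/20 + (-255 - 288))² = (-3/20 - 543)² = (-10863/20)² = 118004769/400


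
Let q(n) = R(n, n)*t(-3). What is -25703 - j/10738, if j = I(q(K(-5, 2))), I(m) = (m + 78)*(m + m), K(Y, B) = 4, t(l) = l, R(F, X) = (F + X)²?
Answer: -138021295/5369 ≈ -25707.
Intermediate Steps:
q(n) = -12*n² (q(n) = (n + n)²*(-3) = (2*n)²*(-3) = (4*n²)*(-3) = -12*n²)
I(m) = 2*m*(78 + m) (I(m) = (78 + m)*(2*m) = 2*m*(78 + m))
j = 43776 (j = 2*(-12*4²)*(78 - 12*4²) = 2*(-12*16)*(78 - 12*16) = 2*(-192)*(78 - 192) = 2*(-192)*(-114) = 43776)
-25703 - j/10738 = -25703 - 43776/10738 = -25703 - 1*21888/5369 = -25703 - 21888/5369 = -138021295/5369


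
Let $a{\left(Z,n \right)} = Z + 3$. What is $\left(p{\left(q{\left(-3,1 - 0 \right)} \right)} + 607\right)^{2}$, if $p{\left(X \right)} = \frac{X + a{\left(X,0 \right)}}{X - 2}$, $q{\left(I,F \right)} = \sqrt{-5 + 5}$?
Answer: $\frac{1466521}{4} \approx 3.6663 \cdot 10^{5}$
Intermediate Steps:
$a{\left(Z,n \right)} = 3 + Z$
$q{\left(I,F \right)} = 0$ ($q{\left(I,F \right)} = \sqrt{0} = 0$)
$p{\left(X \right)} = \frac{3 + 2 X}{-2 + X}$ ($p{\left(X \right)} = \frac{X + \left(3 + X\right)}{X - 2} = \frac{3 + 2 X}{-2 + X}$)
$\left(p{\left(q{\left(-3,1 - 0 \right)} \right)} + 607\right)^{2} = \left(\frac{3 + 2 \cdot 0}{-2 + 0} + 607\right)^{2} = \left(\frac{3 + 0}{-2} + 607\right)^{2} = \left(\left(- \frac{1}{2}\right) 3 + 607\right)^{2} = \left(- \frac{3}{2} + 607\right)^{2} = \left(\frac{1211}{2}\right)^{2} = \frac{1466521}{4}$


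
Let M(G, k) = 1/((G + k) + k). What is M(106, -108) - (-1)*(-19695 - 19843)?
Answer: -4349181/110 ≈ -39538.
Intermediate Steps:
M(G, k) = 1/(G + 2*k)
M(106, -108) - (-1)*(-19695 - 19843) = 1/(106 + 2*(-108)) - (-1)*(-19695 - 19843) = 1/(106 - 216) - (-1)*(-39538) = 1/(-110) - 1*39538 = -1/110 - 39538 = -4349181/110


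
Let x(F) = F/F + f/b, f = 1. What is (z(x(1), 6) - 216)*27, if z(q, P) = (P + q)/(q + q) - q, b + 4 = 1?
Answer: -5715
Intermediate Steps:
b = -3 (b = -4 + 1 = -3)
x(F) = ⅔ (x(F) = F/F + 1/(-3) = 1 + 1*(-⅓) = 1 - ⅓ = ⅔)
z(q, P) = -q + (P + q)/(2*q) (z(q, P) = (P + q)/((2*q)) - q = (P + q)*(1/(2*q)) - q = (P + q)/(2*q) - q = -q + (P + q)/(2*q))
(z(x(1), 6) - 216)*27 = ((½ - 1*⅔ + (½)*6/(⅔)) - 216)*27 = ((½ - ⅔ + (½)*6*(3/2)) - 216)*27 = ((½ - ⅔ + 9/2) - 216)*27 = (13/3 - 216)*27 = -635/3*27 = -5715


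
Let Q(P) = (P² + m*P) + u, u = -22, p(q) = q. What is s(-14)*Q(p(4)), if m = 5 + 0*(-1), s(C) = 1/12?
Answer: 7/6 ≈ 1.1667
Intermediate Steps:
s(C) = 1/12
m = 5 (m = 5 + 0 = 5)
Q(P) = -22 + P² + 5*P (Q(P) = (P² + 5*P) - 22 = -22 + P² + 5*P)
s(-14)*Q(p(4)) = (-22 + 4² + 5*4)/12 = (-22 + 16 + 20)/12 = (1/12)*14 = 7/6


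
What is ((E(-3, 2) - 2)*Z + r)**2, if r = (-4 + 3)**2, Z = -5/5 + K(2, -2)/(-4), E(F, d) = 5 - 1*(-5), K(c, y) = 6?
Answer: 361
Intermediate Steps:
E(F, d) = 10 (E(F, d) = 5 + 5 = 10)
Z = -5/2 (Z = -5/5 + 6/(-4) = -5*1/5 + 6*(-1/4) = -1 - 3/2 = -5/2 ≈ -2.5000)
r = 1 (r = (-1)**2 = 1)
((E(-3, 2) - 2)*Z + r)**2 = ((10 - 2)*(-5/2) + 1)**2 = (8*(-5/2) + 1)**2 = (-20 + 1)**2 = (-19)**2 = 361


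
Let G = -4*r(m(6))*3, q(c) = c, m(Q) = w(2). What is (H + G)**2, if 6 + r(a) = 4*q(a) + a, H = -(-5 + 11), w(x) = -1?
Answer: 15876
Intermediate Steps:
m(Q) = -1
H = -6 (H = -1*6 = -6)
r(a) = -6 + 5*a (r(a) = -6 + (4*a + a) = -6 + 5*a)
G = 132 (G = -4*(-6 + 5*(-1))*3 = -4*(-6 - 5)*3 = -4*(-11)*3 = 44*3 = 132)
(H + G)**2 = (-6 + 132)**2 = 126**2 = 15876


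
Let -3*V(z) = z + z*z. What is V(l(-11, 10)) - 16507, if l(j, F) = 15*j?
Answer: -25527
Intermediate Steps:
V(z) = -z/3 - z²/3 (V(z) = -(z + z*z)/3 = -(z + z²)/3 = -z/3 - z²/3)
V(l(-11, 10)) - 16507 = -15*(-11)*(1 + 15*(-11))/3 - 16507 = -⅓*(-165)*(1 - 165) - 16507 = -⅓*(-165)*(-164) - 16507 = -9020 - 16507 = -25527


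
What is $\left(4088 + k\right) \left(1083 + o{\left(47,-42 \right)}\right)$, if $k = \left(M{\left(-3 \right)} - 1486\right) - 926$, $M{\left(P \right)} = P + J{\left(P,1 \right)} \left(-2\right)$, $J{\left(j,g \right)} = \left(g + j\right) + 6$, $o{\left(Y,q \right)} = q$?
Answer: $1733265$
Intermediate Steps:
$J{\left(j,g \right)} = 6 + g + j$
$M{\left(P \right)} = -14 - P$ ($M{\left(P \right)} = P + \left(6 + 1 + P\right) \left(-2\right) = P + \left(7 + P\right) \left(-2\right) = P - \left(14 + 2 P\right) = -14 - P$)
$k = -2423$ ($k = \left(\left(-14 - -3\right) - 1486\right) - 926 = \left(\left(-14 + 3\right) - 1486\right) - 926 = \left(-11 - 1486\right) - 926 = -1497 - 926 = -2423$)
$\left(4088 + k\right) \left(1083 + o{\left(47,-42 \right)}\right) = \left(4088 - 2423\right) \left(1083 - 42\right) = 1665 \cdot 1041 = 1733265$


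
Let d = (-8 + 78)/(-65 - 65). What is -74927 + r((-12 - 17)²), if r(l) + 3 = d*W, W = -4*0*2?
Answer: -74930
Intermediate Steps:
W = 0 (W = 0*2 = 0)
d = -7/13 (d = 70/(-130) = 70*(-1/130) = -7/13 ≈ -0.53846)
r(l) = -3 (r(l) = -3 - 7/13*0 = -3 + 0 = -3)
-74927 + r((-12 - 17)²) = -74927 - 3 = -74930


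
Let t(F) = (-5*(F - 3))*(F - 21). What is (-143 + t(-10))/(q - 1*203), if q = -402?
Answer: 2158/605 ≈ 3.5669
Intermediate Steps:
t(F) = (-21 + F)*(15 - 5*F) (t(F) = (-5*(-3 + F))*(-21 + F) = (15 - 5*F)*(-21 + F) = (-21 + F)*(15 - 5*F))
(-143 + t(-10))/(q - 1*203) = (-143 + (-315 - 5*(-10)² + 120*(-10)))/(-402 - 1*203) = (-143 + (-315 - 5*100 - 1200))/(-402 - 203) = (-143 + (-315 - 500 - 1200))/(-605) = (-143 - 2015)*(-1/605) = -2158*(-1/605) = 2158/605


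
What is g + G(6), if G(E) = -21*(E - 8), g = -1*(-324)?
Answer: 366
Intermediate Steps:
g = 324
G(E) = 168 - 21*E (G(E) = -21*(-8 + E) = 168 - 21*E)
g + G(6) = 324 + (168 - 21*6) = 324 + (168 - 126) = 324 + 42 = 366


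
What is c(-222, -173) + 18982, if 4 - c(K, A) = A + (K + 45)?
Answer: 19336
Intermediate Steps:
c(K, A) = -41 - A - K (c(K, A) = 4 - (A + (K + 45)) = 4 - (A + (45 + K)) = 4 - (45 + A + K) = 4 + (-45 - A - K) = -41 - A - K)
c(-222, -173) + 18982 = (-41 - 1*(-173) - 1*(-222)) + 18982 = (-41 + 173 + 222) + 18982 = 354 + 18982 = 19336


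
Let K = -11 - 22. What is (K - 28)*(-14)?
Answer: 854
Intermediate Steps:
K = -33
(K - 28)*(-14) = (-33 - 28)*(-14) = -61*(-14) = 854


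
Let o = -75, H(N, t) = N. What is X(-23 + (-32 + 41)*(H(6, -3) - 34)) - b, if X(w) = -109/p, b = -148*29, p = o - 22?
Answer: 416433/97 ≈ 4293.1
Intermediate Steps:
p = -97 (p = -75 - 22 = -97)
b = -4292
X(w) = 109/97 (X(w) = -109/(-97) = -109*(-1/97) = 109/97)
X(-23 + (-32 + 41)*(H(6, -3) - 34)) - b = 109/97 - 1*(-4292) = 109/97 + 4292 = 416433/97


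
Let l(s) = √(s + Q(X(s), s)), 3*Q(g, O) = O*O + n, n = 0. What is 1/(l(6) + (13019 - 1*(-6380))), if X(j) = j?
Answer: 19399/376321183 - 3*√2/376321183 ≈ 5.1538e-5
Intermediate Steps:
Q(g, O) = O²/3 (Q(g, O) = (O*O + 0)/3 = (O² + 0)/3 = O²/3)
l(s) = √(s + s²/3)
1/(l(6) + (13019 - 1*(-6380))) = 1/(√3*√(6*(3 + 6))/3 + (13019 - 1*(-6380))) = 1/(√3*√(6*9)/3 + (13019 + 6380)) = 1/(√3*√54/3 + 19399) = 1/(√3*(3*√6)/3 + 19399) = 1/(3*√2 + 19399) = 1/(19399 + 3*√2)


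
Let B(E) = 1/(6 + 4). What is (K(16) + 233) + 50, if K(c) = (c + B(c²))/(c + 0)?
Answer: 45441/160 ≈ 284.01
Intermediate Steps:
B(E) = ⅒ (B(E) = 1/10 = ⅒)
K(c) = (⅒ + c)/c (K(c) = (c + ⅒)/(c + 0) = (⅒ + c)/c)
(K(16) + 233) + 50 = ((⅒ + 16)/16 + 233) + 50 = ((1/16)*(161/10) + 233) + 50 = (161/160 + 233) + 50 = 37441/160 + 50 = 45441/160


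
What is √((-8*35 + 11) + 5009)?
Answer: 2*√1185 ≈ 68.848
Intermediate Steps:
√((-8*35 + 11) + 5009) = √((-280 + 11) + 5009) = √(-269 + 5009) = √4740 = 2*√1185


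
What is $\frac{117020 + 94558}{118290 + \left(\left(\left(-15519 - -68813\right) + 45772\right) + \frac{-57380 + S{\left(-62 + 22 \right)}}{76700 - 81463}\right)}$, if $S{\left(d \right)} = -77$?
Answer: $\frac{1007746014}{1035324085} \approx 0.97336$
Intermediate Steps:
$\frac{117020 + 94558}{118290 + \left(\left(\left(-15519 - -68813\right) + 45772\right) + \frac{-57380 + S{\left(-62 + 22 \right)}}{76700 - 81463}\right)} = \frac{117020 + 94558}{118290 + \left(\left(\left(-15519 - -68813\right) + 45772\right) + \frac{-57380 - 77}{76700 - 81463}\right)} = \frac{211578}{118290 + \left(\left(\left(-15519 + 68813\right) + 45772\right) - \frac{57457}{-4763}\right)} = \frac{211578}{118290 + \left(\left(53294 + 45772\right) - - \frac{57457}{4763}\right)} = \frac{211578}{118290 + \left(99066 + \frac{57457}{4763}\right)} = \frac{211578}{118290 + \frac{471908815}{4763}} = \frac{211578}{\frac{1035324085}{4763}} = 211578 \cdot \frac{4763}{1035324085} = \frac{1007746014}{1035324085}$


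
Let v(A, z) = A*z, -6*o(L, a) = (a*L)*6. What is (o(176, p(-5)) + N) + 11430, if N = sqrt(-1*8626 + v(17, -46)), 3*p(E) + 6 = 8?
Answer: 33938/3 + 56*I*sqrt(3) ≈ 11313.0 + 96.995*I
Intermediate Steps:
p(E) = 2/3 (p(E) = -2 + (1/3)*8 = -2 + 8/3 = 2/3)
o(L, a) = -L*a (o(L, a) = -a*L*6/6 = -L*a*6/6 = -L*a)
N = 56*I*sqrt(3) (N = sqrt(-1*8626 + 17*(-46)) = sqrt(-8626 - 782) = sqrt(-9408) = 56*I*sqrt(3) ≈ 96.995*I)
(o(176, p(-5)) + N) + 11430 = (-1*176*2/3 + 56*I*sqrt(3)) + 11430 = (-352/3 + 56*I*sqrt(3)) + 11430 = 33938/3 + 56*I*sqrt(3)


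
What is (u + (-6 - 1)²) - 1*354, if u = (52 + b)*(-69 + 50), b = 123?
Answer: -3630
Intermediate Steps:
u = -3325 (u = (52 + 123)*(-69 + 50) = 175*(-19) = -3325)
(u + (-6 - 1)²) - 1*354 = (-3325 + (-6 - 1)²) - 1*354 = (-3325 + (-7)²) - 354 = (-3325 + 49) - 354 = -3276 - 354 = -3630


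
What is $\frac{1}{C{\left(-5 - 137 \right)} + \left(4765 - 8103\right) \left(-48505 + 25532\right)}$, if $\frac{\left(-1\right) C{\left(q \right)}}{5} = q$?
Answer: $\frac{1}{76684584} \approx 1.304 \cdot 10^{-8}$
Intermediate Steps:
$C{\left(q \right)} = - 5 q$
$\frac{1}{C{\left(-5 - 137 \right)} + \left(4765 - 8103\right) \left(-48505 + 25532\right)} = \frac{1}{- 5 \left(-5 - 137\right) + \left(4765 - 8103\right) \left(-48505 + 25532\right)} = \frac{1}{\left(-5\right) \left(-142\right) - -76683874} = \frac{1}{710 + 76683874} = \frac{1}{76684584}$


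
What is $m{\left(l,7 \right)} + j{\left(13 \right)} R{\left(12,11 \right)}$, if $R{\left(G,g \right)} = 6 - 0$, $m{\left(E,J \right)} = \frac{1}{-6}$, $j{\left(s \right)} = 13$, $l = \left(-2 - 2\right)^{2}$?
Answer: $\frac{467}{6} \approx 77.833$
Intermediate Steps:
$l = 16$ ($l = \left(-4\right)^{2} = 16$)
$m{\left(E,J \right)} = - \frac{1}{6}$
$R{\left(G,g \right)} = 6$ ($R{\left(G,g \right)} = 6 + 0 = 6$)
$m{\left(l,7 \right)} + j{\left(13 \right)} R{\left(12,11 \right)} = - \frac{1}{6} + 13 \cdot 6 = - \frac{1}{6} + 78 = \frac{467}{6}$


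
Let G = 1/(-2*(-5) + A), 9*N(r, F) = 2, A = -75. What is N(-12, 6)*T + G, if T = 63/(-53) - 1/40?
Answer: -35357/124020 ≈ -0.28509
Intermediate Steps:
N(r, F) = 2/9 (N(r, F) = (⅑)*2 = 2/9)
T = -2573/2120 (T = 63*(-1/53) - 1*1/40 = -63/53 - 1/40 = -2573/2120 ≈ -1.2137)
G = -1/65 (G = 1/(-2*(-5) - 75) = 1/(10 - 75) = 1/(-65) = -1/65 ≈ -0.015385)
N(-12, 6)*T + G = (2/9)*(-2573/2120) - 1/65 = -2573/9540 - 1/65 = -35357/124020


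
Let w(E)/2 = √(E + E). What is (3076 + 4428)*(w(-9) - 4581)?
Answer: -34375824 + 45024*I*√2 ≈ -3.4376e+7 + 63674.0*I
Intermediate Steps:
w(E) = 2*√2*√E (w(E) = 2*√(E + E) = 2*√(2*E) = 2*(√2*√E) = 2*√2*√E)
(3076 + 4428)*(w(-9) - 4581) = (3076 + 4428)*(2*√2*√(-9) - 4581) = 7504*(2*√2*(3*I) - 4581) = 7504*(6*I*√2 - 4581) = 7504*(-4581 + 6*I*√2) = -34375824 + 45024*I*√2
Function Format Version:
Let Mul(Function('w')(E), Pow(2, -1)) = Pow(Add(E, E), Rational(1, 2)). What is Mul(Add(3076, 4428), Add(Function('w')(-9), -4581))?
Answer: Add(-34375824, Mul(45024, I, Pow(2, Rational(1, 2)))) ≈ Add(-3.4376e+7, Mul(63674., I))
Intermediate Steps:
Function('w')(E) = Mul(2, Pow(2, Rational(1, 2)), Pow(E, Rational(1, 2))) (Function('w')(E) = Mul(2, Pow(Add(E, E), Rational(1, 2))) = Mul(2, Pow(Mul(2, E), Rational(1, 2))) = Mul(2, Mul(Pow(2, Rational(1, 2)), Pow(E, Rational(1, 2)))) = Mul(2, Pow(2, Rational(1, 2)), Pow(E, Rational(1, 2))))
Mul(Add(3076, 4428), Add(Function('w')(-9), -4581)) = Mul(Add(3076, 4428), Add(Mul(2, Pow(2, Rational(1, 2)), Pow(-9, Rational(1, 2))), -4581)) = Mul(7504, Add(Mul(2, Pow(2, Rational(1, 2)), Mul(3, I)), -4581)) = Mul(7504, Add(Mul(6, I, Pow(2, Rational(1, 2))), -4581)) = Mul(7504, Add(-4581, Mul(6, I, Pow(2, Rational(1, 2))))) = Add(-34375824, Mul(45024, I, Pow(2, Rational(1, 2))))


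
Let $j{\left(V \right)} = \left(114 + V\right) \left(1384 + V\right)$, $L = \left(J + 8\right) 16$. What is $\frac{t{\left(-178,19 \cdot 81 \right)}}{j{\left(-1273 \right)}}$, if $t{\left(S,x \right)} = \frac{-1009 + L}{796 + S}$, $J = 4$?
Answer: $\frac{43}{4184478} \approx 1.0276 \cdot 10^{-5}$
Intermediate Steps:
$L = 192$ ($L = \left(4 + 8\right) 16 = 12 \cdot 16 = 192$)
$t{\left(S,x \right)} = - \frac{817}{796 + S}$ ($t{\left(S,x \right)} = \frac{-1009 + 192}{796 + S} = - \frac{817}{796 + S}$)
$\frac{t{\left(-178,19 \cdot 81 \right)}}{j{\left(-1273 \right)}} = \frac{\left(-817\right) \frac{1}{796 - 178}}{157776 + \left(-1273\right)^{2} + 1498 \left(-1273\right)} = \frac{\left(-817\right) \frac{1}{618}}{157776 + 1620529 - 1906954} = \frac{\left(-817\right) \frac{1}{618}}{-128649} = \left(- \frac{817}{618}\right) \left(- \frac{1}{128649}\right) = \frac{43}{4184478}$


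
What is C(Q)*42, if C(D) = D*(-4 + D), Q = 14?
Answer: 5880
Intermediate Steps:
C(Q)*42 = (14*(-4 + 14))*42 = (14*10)*42 = 140*42 = 5880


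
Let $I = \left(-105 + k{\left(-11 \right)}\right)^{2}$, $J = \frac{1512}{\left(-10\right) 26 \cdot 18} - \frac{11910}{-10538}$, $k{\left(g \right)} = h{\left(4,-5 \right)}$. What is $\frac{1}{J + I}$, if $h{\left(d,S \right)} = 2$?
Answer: $\frac{342485}{3633699791} \approx 9.4252 \cdot 10^{-5}$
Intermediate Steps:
$k{\left(g \right)} = 2$
$J = \frac{276426}{342485}$ ($J = \frac{1512}{\left(-260\right) 18} - - \frac{5955}{5269} = \frac{1512}{-4680} + \frac{5955}{5269} = 1512 \left(- \frac{1}{4680}\right) + \frac{5955}{5269} = - \frac{21}{65} + \frac{5955}{5269} = \frac{276426}{342485} \approx 0.80712$)
$I = 10609$ ($I = \left(-105 + 2\right)^{2} = \left(-103\right)^{2} = 10609$)
$\frac{1}{J + I} = \frac{1}{\frac{276426}{342485} + 10609} = \frac{1}{\frac{3633699791}{342485}} = \frac{342485}{3633699791}$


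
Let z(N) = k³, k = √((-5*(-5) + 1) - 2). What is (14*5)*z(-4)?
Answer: 3360*√6 ≈ 8230.3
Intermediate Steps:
k = 2*√6 (k = √((25 + 1) - 2) = √(26 - 2) = √24 = 2*√6 ≈ 4.8990)
z(N) = 48*√6 (z(N) = (2*√6)³ = 48*√6)
(14*5)*z(-4) = (14*5)*(48*√6) = 70*(48*√6) = 3360*√6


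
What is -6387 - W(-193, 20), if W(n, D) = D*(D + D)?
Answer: -7187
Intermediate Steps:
W(n, D) = 2*D**2 (W(n, D) = D*(2*D) = 2*D**2)
-6387 - W(-193, 20) = -6387 - 2*20**2 = -6387 - 2*400 = -6387 - 1*800 = -6387 - 800 = -7187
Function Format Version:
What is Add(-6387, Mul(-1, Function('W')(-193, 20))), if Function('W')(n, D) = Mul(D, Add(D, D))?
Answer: -7187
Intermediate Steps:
Function('W')(n, D) = Mul(2, Pow(D, 2)) (Function('W')(n, D) = Mul(D, Mul(2, D)) = Mul(2, Pow(D, 2)))
Add(-6387, Mul(-1, Function('W')(-193, 20))) = Add(-6387, Mul(-1, Mul(2, Pow(20, 2)))) = Add(-6387, Mul(-1, Mul(2, 400))) = Add(-6387, Mul(-1, 800)) = Add(-6387, -800) = -7187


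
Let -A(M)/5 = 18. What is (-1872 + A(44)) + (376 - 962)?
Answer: -2548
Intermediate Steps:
A(M) = -90 (A(M) = -5*18 = -90)
(-1872 + A(44)) + (376 - 962) = (-1872 - 90) + (376 - 962) = -1962 - 586 = -2548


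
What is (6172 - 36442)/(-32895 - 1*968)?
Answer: 30270/33863 ≈ 0.89390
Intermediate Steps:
(6172 - 36442)/(-32895 - 1*968) = -30270/(-32895 - 968) = -30270/(-33863) = -30270*(-1/33863) = 30270/33863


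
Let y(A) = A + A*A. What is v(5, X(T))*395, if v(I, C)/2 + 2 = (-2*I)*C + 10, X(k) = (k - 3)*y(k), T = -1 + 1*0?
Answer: 6320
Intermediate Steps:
y(A) = A + A**2
T = -1 (T = -1 + 0 = -1)
X(k) = k*(1 + k)*(-3 + k) (X(k) = (k - 3)*(k*(1 + k)) = (-3 + k)*(k*(1 + k)) = k*(1 + k)*(-3 + k))
v(I, C) = 16 - 4*C*I (v(I, C) = -4 + 2*((-2*I)*C + 10) = -4 + 2*(-2*C*I + 10) = -4 + 2*(10 - 2*C*I) = -4 + (20 - 4*C*I) = 16 - 4*C*I)
v(5, X(T))*395 = (16 - 4*(-(1 - 1)*(-3 - 1))*5)*395 = (16 - 4*(-1*0*(-4))*5)*395 = (16 - 4*0*5)*395 = (16 + 0)*395 = 16*395 = 6320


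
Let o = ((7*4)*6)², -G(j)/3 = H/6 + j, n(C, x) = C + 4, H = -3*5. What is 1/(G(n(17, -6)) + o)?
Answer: 2/56337 ≈ 3.5501e-5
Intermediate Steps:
H = -15
n(C, x) = 4 + C
G(j) = 15/2 - 3*j (G(j) = -3*(-15/6 + j) = -3*(-15*⅙ + j) = -3*(-5/2 + j) = 15/2 - 3*j)
o = 28224 (o = (28*6)² = 168² = 28224)
1/(G(n(17, -6)) + o) = 1/((15/2 - 3*(4 + 17)) + 28224) = 1/((15/2 - 3*21) + 28224) = 1/((15/2 - 63) + 28224) = 1/(-111/2 + 28224) = 1/(56337/2) = 2/56337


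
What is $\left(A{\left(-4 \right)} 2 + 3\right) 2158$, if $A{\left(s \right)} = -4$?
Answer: $-10790$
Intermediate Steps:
$\left(A{\left(-4 \right)} 2 + 3\right) 2158 = \left(\left(-4\right) 2 + 3\right) 2158 = \left(-8 + 3\right) 2158 = \left(-5\right) 2158 = -10790$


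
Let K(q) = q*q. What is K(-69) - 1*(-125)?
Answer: 4886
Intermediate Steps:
K(q) = q**2
K(-69) - 1*(-125) = (-69)**2 - 1*(-125) = 4761 + 125 = 4886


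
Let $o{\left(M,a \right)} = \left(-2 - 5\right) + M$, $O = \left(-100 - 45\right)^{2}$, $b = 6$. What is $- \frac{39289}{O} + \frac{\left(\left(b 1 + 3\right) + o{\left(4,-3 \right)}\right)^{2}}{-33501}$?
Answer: $- \frac{438992563}{234786175} \approx -1.8698$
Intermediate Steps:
$O = 21025$ ($O = \left(-145\right)^{2} = 21025$)
$o{\left(M,a \right)} = -7 + M$
$- \frac{39289}{O} + \frac{\left(\left(b 1 + 3\right) + o{\left(4,-3 \right)}\right)^{2}}{-33501} = - \frac{39289}{21025} + \frac{\left(\left(6 \cdot 1 + 3\right) + \left(-7 + 4\right)\right)^{2}}{-33501} = \left(-39289\right) \frac{1}{21025} + \left(\left(6 + 3\right) - 3\right)^{2} \left(- \frac{1}{33501}\right) = - \frac{39289}{21025} + \left(9 - 3\right)^{2} \left(- \frac{1}{33501}\right) = - \frac{39289}{21025} + 6^{2} \left(- \frac{1}{33501}\right) = - \frac{39289}{21025} + 36 \left(- \frac{1}{33501}\right) = - \frac{39289}{21025} - \frac{12}{11167} = - \frac{438992563}{234786175}$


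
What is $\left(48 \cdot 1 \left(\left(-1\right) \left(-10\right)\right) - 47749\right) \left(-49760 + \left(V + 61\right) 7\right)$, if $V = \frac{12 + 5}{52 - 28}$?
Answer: $\frac{55960492837}{24} \approx 2.3317 \cdot 10^{9}$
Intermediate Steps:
$V = \frac{17}{24} \approx 0.70833$
$\left(48 \cdot 1 \left(\left(-1\right) \left(-10\right)\right) - 47749\right) \left(-49760 + \left(V + 61\right) 7\right) = \left(48 \cdot 1 \left(\left(-1\right) \left(-10\right)\right) - 47749\right) \left(-49760 + \left(\frac{17}{24} + 61\right) 7\right) = \left(48 \cdot 1 \cdot 10 - 47749\right) \left(-49760 + \frac{1481}{24} \cdot 7\right) = \left(48 \cdot 10 - 47749\right) \left(-49760 + \frac{10367}{24}\right) = \left(480 - 47749\right) \left(- \frac{1183873}{24}\right) = \left(-47269\right) \left(- \frac{1183873}{24}\right) = \frac{55960492837}{24}$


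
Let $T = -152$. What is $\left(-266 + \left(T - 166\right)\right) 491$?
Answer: $-286744$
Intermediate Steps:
$\left(-266 + \left(T - 166\right)\right) 491 = \left(-266 - 318\right) 491 = \left(-584\right) 491 = -286744$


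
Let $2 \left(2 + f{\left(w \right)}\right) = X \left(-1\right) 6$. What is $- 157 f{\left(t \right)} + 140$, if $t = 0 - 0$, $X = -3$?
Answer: $-959$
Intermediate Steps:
$t = 0$ ($t = 0 + 0 = 0$)
$f{\left(w \right)} = 7$ ($f{\left(w \right)} = -2 + \frac{\left(-3\right) \left(-1\right) 6}{2} = -2 + \frac{3 \cdot 6}{2} = -2 + \frac{1}{2} \cdot 18 = -2 + 9 = 7$)
$- 157 f{\left(t \right)} + 140 = \left(-157\right) 7 + 140 = -1099 + 140 = -959$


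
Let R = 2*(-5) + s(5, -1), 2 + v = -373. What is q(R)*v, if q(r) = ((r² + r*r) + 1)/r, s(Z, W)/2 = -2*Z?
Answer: 45025/2 ≈ 22513.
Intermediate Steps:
s(Z, W) = -4*Z (s(Z, W) = 2*(-2*Z) = -4*Z)
v = -375 (v = -2 - 373 = -375)
R = -30 (R = 2*(-5) - 4*5 = -10 - 20 = -30)
q(r) = (1 + 2*r²)/r (q(r) = ((r² + r²) + 1)/r = (2*r² + 1)/r = (1 + 2*r²)/r)
q(R)*v = (1/(-30) + 2*(-30))*(-375) = (-1/30 - 60)*(-375) = -1801/30*(-375) = 45025/2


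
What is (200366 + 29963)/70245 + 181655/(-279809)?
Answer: 51687771686/19655183205 ≈ 2.6297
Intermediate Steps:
(200366 + 29963)/70245 + 181655/(-279809) = 230329*(1/70245) + 181655*(-1/279809) = 230329/70245 - 181655/279809 = 51687771686/19655183205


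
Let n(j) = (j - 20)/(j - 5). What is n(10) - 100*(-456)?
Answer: 45598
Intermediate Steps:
n(j) = (-20 + j)/(-5 + j)
n(10) - 100*(-456) = (-20 + 10)/(-5 + 10) - 100*(-456) = -10/5 + 45600 = (⅕)*(-10) + 45600 = -2 + 45600 = 45598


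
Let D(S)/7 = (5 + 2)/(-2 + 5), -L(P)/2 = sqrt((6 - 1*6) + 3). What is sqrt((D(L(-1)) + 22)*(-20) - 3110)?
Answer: I*sqrt(34890)/3 ≈ 62.263*I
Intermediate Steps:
L(P) = -2*sqrt(3) (L(P) = -2*sqrt((6 - 1*6) + 3) = -2*sqrt((6 - 6) + 3) = -2*sqrt(0 + 3) = -2*sqrt(3))
D(S) = 49/3 (D(S) = 7*((5 + 2)/(-2 + 5)) = 7*(7/3) = 49/3)
sqrt((D(L(-1)) + 22)*(-20) - 3110) = sqrt((49/3 + 22)*(-20) - 3110) = sqrt((115/3)*(-20) - 3110) = sqrt(-2300/3 - 3110) = sqrt(-11630/3) = I*sqrt(34890)/3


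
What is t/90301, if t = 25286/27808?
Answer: 12643/1255545104 ≈ 1.0070e-5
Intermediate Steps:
t = 12643/13904 (t = 25286*(1/27808) = 12643/13904 ≈ 0.90931)
t/90301 = (12643/13904)/90301 = (12643/13904)*(1/90301) = 12643/1255545104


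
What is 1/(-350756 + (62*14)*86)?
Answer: -1/276108 ≈ -3.6218e-6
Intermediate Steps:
1/(-350756 + (62*14)*86) = 1/(-350756 + 868*86) = 1/(-350756 + 74648) = 1/(-276108) = -1/276108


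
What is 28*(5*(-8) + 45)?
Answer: 140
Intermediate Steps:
28*(5*(-8) + 45) = 28*(-40 + 45) = 28*5 = 140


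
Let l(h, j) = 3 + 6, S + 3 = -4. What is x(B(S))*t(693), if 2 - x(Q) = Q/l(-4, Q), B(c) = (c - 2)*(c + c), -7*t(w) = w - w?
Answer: 0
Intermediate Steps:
S = -7 (S = -3 - 4 = -7)
t(w) = 0 (t(w) = -(w - w)/7 = -⅐*0 = 0)
l(h, j) = 9
B(c) = 2*c*(-2 + c) (B(c) = (-2 + c)*(2*c) = 2*c*(-2 + c))
x(Q) = 2 - Q/9
x(B(S))*t(693) = (2 - 2*(-7)*(-2 - 7)/9)*0 = (2 - 2*(-7)*(-9)/9)*0 = (2 - ⅑*126)*0 = (2 - 14)*0 = -12*0 = 0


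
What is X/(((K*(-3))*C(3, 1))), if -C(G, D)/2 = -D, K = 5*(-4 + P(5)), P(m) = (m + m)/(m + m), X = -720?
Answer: -8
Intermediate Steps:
P(m) = 1 (P(m) = (2*m)/((2*m)) = (2*m)*(1/(2*m)) = 1)
K = -15 (K = 5*(-4 + 1) = 5*(-3) = -15)
C(G, D) = 2*D (C(G, D) = -(-2)*D = 2*D)
X/(((K*(-3))*C(3, 1))) = -720/((-15*(-3))*(2*1)) = -720/(45*2) = -720/90 = -720*1/90 = -8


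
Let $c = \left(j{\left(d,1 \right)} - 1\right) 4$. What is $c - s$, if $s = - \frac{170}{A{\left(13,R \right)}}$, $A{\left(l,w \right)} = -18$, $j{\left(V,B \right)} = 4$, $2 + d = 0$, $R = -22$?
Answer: $\frac{23}{9} \approx 2.5556$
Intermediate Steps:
$d = -2$ ($d = -2 + 0 = -2$)
$c = 12$ ($c = \left(4 - 1\right) 4 = 3 \cdot 4 = 12$)
$s = \frac{85}{9}$ ($s = - \frac{170}{-18} = \left(-170\right) \left(- \frac{1}{18}\right) = \frac{85}{9} \approx 9.4444$)
$c - s = 12 - \frac{85}{9} = \frac{23}{9}$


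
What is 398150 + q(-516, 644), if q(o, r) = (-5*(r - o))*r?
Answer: -3337050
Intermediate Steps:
q(o, r) = r*(-5*r + 5*o) (q(o, r) = (-5*r + 5*o)*r = r*(-5*r + 5*o))
398150 + q(-516, 644) = 398150 + 5*644*(-516 - 1*644) = 398150 + 5*644*(-516 - 644) = 398150 + 5*644*(-1160) = 398150 - 3735200 = -3337050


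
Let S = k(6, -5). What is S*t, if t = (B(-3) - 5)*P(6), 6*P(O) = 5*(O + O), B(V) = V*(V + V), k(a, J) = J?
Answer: -650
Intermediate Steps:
B(V) = 2*V² (B(V) = V*(2*V) = 2*V²)
P(O) = 5*O/3 (P(O) = (5*(O + O))/6 = (5*(2*O))/6 = (10*O)/6 = 5*O/3)
S = -5
t = 130 (t = (2*(-3)² - 5)*((5/3)*6) = (2*9 - 5)*10 = (18 - 5)*10 = 13*10 = 130)
S*t = -5*130 = -650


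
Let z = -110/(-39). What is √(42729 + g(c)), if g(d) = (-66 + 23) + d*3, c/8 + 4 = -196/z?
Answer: √123789710/55 ≈ 202.29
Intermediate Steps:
z = 110/39 (z = -110*(-1/39) = 110/39 ≈ 2.8205)
c = -32336/55 (c = -32 + 8*(-196/110/39) = -32 + 8*(-196*39/110) = -32 + 8*(-3822/55) = -32 - 30576/55 = -32336/55 ≈ -587.93)
g(d) = -43 + 3*d
√(42729 + g(c)) = √(42729 + (-43 + 3*(-32336/55))) = √(42729 + (-43 - 97008/55)) = √(42729 - 99373/55) = √(2250722/55) = √123789710/55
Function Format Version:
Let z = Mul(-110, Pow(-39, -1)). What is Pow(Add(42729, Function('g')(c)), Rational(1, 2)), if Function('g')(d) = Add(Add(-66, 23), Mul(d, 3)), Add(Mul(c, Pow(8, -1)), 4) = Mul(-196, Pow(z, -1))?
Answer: Mul(Rational(1, 55), Pow(123789710, Rational(1, 2))) ≈ 202.29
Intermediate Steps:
z = Rational(110, 39) (z = Mul(-110, Rational(-1, 39)) = Rational(110, 39) ≈ 2.8205)
c = Rational(-32336, 55) (c = Add(-32, Mul(8, Mul(-196, Pow(Rational(110, 39), -1)))) = Add(-32, Mul(8, Mul(-196, Rational(39, 110)))) = Add(-32, Mul(8, Rational(-3822, 55))) = Add(-32, Rational(-30576, 55)) = Rational(-32336, 55) ≈ -587.93)
Function('g')(d) = Add(-43, Mul(3, d))
Pow(Add(42729, Function('g')(c)), Rational(1, 2)) = Pow(Add(42729, Add(-43, Mul(3, Rational(-32336, 55)))), Rational(1, 2)) = Pow(Add(42729, Add(-43, Rational(-97008, 55))), Rational(1, 2)) = Pow(Add(42729, Rational(-99373, 55)), Rational(1, 2)) = Pow(Rational(2250722, 55), Rational(1, 2)) = Mul(Rational(1, 55), Pow(123789710, Rational(1, 2)))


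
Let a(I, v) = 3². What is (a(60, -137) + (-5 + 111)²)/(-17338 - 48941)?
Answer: -11245/66279 ≈ -0.16966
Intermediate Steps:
a(I, v) = 9
(a(60, -137) + (-5 + 111)²)/(-17338 - 48941) = (9 + (-5 + 111)²)/(-17338 - 48941) = (9 + 106²)/(-66279) = (9 + 11236)*(-1/66279) = 11245*(-1/66279) = -11245/66279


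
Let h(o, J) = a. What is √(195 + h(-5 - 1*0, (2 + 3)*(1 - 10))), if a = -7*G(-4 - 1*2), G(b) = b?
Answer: √237 ≈ 15.395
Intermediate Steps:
a = 42 (a = -7*(-4 - 1*2) = -7*(-4 - 2) = -7*(-6) = 42)
h(o, J) = 42
√(195 + h(-5 - 1*0, (2 + 3)*(1 - 10))) = √(195 + 42) = √237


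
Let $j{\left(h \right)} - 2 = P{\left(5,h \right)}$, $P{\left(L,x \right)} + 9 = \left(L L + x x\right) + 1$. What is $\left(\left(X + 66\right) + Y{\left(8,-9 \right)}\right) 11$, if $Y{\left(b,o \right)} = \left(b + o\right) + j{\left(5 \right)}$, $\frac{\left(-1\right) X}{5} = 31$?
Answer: $-506$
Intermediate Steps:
$X = -155$ ($X = \left(-5\right) 31 = -155$)
$P{\left(L,x \right)} = -8 + L^{2} + x^{2}$ ($P{\left(L,x \right)} = -9 + \left(\left(L L + x x\right) + 1\right) = -9 + \left(\left(L^{2} + x^{2}\right) + 1\right) = -9 + \left(1 + L^{2} + x^{2}\right) = -8 + L^{2} + x^{2}$)
$j{\left(h \right)} = 19 + h^{2}$ ($j{\left(h \right)} = 2 + \left(-8 + 5^{2} + h^{2}\right) = 2 + \left(-8 + 25 + h^{2}\right) = 2 + \left(17 + h^{2}\right) = 19 + h^{2}$)
$Y{\left(b,o \right)} = 44 + b + o$ ($Y{\left(b,o \right)} = \left(b + o\right) + \left(19 + 5^{2}\right) = \left(b + o\right) + \left(19 + 25\right) = \left(b + o\right) + 44 = 44 + b + o$)
$\left(\left(X + 66\right) + Y{\left(8,-9 \right)}\right) 11 = \left(\left(-155 + 66\right) + \left(44 + 8 - 9\right)\right) 11 = \left(-89 + 43\right) 11 = \left(-46\right) 11 = -506$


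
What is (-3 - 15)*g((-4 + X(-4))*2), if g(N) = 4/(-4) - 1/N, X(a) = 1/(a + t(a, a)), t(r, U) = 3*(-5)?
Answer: 1215/77 ≈ 15.779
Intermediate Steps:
t(r, U) = -15
X(a) = 1/(-15 + a) (X(a) = 1/(a - 15) = 1/(-15 + a))
g(N) = -1 - 1/N (g(N) = 4*(-1/4) - 1/N = -1 - 1/N)
(-3 - 15)*g((-4 + X(-4))*2) = (-3 - 15)*((-1 - (-4 + 1/(-15 - 4))*2)/(((-4 + 1/(-15 - 4))*2))) = -18*(-1 - (-4 + 1/(-19))*2)/((-4 + 1/(-19))*2) = -18*(-1 - (-4 - 1/19)*2)/((-4 - 1/19)*2) = -18*(-1 - (-77)*2/19)/((-77/19*2)) = -18*(-1 - 1*(-154/19))/(-154/19) = -(-171)*(-1 + 154/19)/77 = -(-171)*135/(77*19) = -18*(-135/154) = 1215/77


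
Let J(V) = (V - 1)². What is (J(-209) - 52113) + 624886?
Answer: 616873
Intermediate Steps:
J(V) = (-1 + V)²
(J(-209) - 52113) + 624886 = ((-1 - 209)² - 52113) + 624886 = ((-210)² - 52113) + 624886 = (44100 - 52113) + 624886 = -8013 + 624886 = 616873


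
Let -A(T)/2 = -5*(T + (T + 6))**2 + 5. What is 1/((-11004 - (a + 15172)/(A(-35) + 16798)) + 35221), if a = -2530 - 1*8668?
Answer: 28874/699239671 ≈ 4.1293e-5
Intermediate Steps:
a = -11198 (a = -2530 - 8668 = -11198)
A(T) = -10 + 10*(6 + 2*T)**2 (A(T) = -2*(-5*(T + (T + 6))**2 + 5) = -2*(-5*(T + (6 + T))**2 + 5) = -2*(-5*(6 + 2*T)**2 + 5) = -2*(5 - 5*(6 + 2*T)**2) = -10 + 10*(6 + 2*T)**2)
1/((-11004 - (a + 15172)/(A(-35) + 16798)) + 35221) = 1/((-11004 - (-11198 + 15172)/((-10 + 40*(3 - 35)**2) + 16798)) + 35221) = 1/((-11004 - 3974/((-10 + 40*(-32)**2) + 16798)) + 35221) = 1/((-11004 - 3974/((-10 + 40*1024) + 16798)) + 35221) = 1/((-11004 - 3974/((-10 + 40960) + 16798)) + 35221) = 1/((-11004 - 3974/(40950 + 16798)) + 35221) = 1/((-11004 - 3974/57748) + 35221) = 1/((-11004 - 1*1987/28874) + 35221) = 1/((-11004 - 1987/28874) + 35221) = 1/(-317731483/28874 + 35221) = 1/(699239671/28874) = 28874/699239671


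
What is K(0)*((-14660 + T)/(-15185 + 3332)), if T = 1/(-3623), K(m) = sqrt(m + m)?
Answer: 0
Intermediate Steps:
K(m) = sqrt(2)*sqrt(m) (K(m) = sqrt(2*m) = sqrt(2)*sqrt(m))
T = -1/3623 ≈ -0.00027601
K(0)*((-14660 + T)/(-15185 + 3332)) = (sqrt(2)*sqrt(0))*((-14660 - 1/3623)/(-15185 + 3332)) = (sqrt(2)*0)*(-53113181/3623/(-11853)) = 0*(-53113181/3623*(-1/11853)) = 0*(53113181/42943419) = 0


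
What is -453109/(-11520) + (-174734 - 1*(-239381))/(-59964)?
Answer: 2202124553/57565440 ≈ 38.254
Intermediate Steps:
-453109/(-11520) + (-174734 - 1*(-239381))/(-59964) = -453109*(-1/11520) + (-174734 + 239381)*(-1/59964) = 453109/11520 + 64647*(-1/59964) = 453109/11520 - 21549/19988 = 2202124553/57565440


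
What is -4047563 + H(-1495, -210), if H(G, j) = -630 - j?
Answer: -4047983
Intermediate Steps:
-4047563 + H(-1495, -210) = -4047563 + (-630 - 1*(-210)) = -4047563 + (-630 + 210) = -4047563 - 420 = -4047983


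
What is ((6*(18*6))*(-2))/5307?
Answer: -432/1769 ≈ -0.24421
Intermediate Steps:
((6*(18*6))*(-2))/5307 = ((6*108)*(-2))*(1/5307) = (648*(-2))*(1/5307) = -1296*1/5307 = -432/1769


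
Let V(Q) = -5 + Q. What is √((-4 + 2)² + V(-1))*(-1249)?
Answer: -1249*I*√2 ≈ -1766.4*I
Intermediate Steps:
√((-4 + 2)² + V(-1))*(-1249) = √((-4 + 2)² + (-5 - 1))*(-1249) = √((-2)² - 6)*(-1249) = √(4 - 6)*(-1249) = √(-2)*(-1249) = (I*√2)*(-1249) = -1249*I*√2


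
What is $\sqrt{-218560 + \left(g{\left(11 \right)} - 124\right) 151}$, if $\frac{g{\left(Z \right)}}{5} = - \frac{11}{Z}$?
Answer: $i \sqrt{238039} \approx 487.89 i$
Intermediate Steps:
$g{\left(Z \right)} = - \frac{55}{Z}$ ($g{\left(Z \right)} = 5 \left(- \frac{11}{Z}\right) = - \frac{55}{Z}$)
$\sqrt{-218560 + \left(g{\left(11 \right)} - 124\right) 151} = \sqrt{-218560 + \left(- \frac{55}{11} - 124\right) 151} = \sqrt{-218560 + \left(\left(-55\right) \frac{1}{11} - 124\right) 151} = \sqrt{-218560 + \left(-5 - 124\right) 151} = \sqrt{-218560 - 19479} = \sqrt{-238039} = i \sqrt{238039}$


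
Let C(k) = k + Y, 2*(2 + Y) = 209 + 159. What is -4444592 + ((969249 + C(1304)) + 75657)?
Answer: -3398200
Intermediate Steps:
Y = 182 (Y = -2 + (209 + 159)/2 = -2 + (½)*368 = -2 + 184 = 182)
C(k) = 182 + k (C(k) = k + 182 = 182 + k)
-4444592 + ((969249 + C(1304)) + 75657) = -4444592 + ((969249 + (182 + 1304)) + 75657) = -4444592 + ((969249 + 1486) + 75657) = -4444592 + (970735 + 75657) = -4444592 + 1046392 = -3398200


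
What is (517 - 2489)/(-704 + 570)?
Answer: 986/67 ≈ 14.716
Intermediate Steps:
(517 - 2489)/(-704 + 570) = -1972/(-134) = -1972*(-1/134) = 986/67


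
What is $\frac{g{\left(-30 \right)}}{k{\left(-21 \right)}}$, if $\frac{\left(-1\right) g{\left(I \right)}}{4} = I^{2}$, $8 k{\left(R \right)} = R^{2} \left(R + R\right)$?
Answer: $\frac{1600}{1029} \approx 1.5549$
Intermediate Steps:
$k{\left(R \right)} = \frac{R^{3}}{4}$ ($k{\left(R \right)} = \frac{R^{2} \left(R + R\right)}{8} = \frac{R^{2} \cdot 2 R}{8} = \frac{2 R^{3}}{8} = \frac{R^{3}}{4}$)
$g{\left(I \right)} = - 4 I^{2}$
$\frac{g{\left(-30 \right)}}{k{\left(-21 \right)}} = \frac{\left(-4\right) \left(-30\right)^{2}}{\frac{1}{4} \left(-21\right)^{3}} = \frac{\left(-4\right) 900}{\frac{1}{4} \left(-9261\right)} = - \frac{3600}{- \frac{9261}{4}} = \left(-3600\right) \left(- \frac{4}{9261}\right) = \frac{1600}{1029}$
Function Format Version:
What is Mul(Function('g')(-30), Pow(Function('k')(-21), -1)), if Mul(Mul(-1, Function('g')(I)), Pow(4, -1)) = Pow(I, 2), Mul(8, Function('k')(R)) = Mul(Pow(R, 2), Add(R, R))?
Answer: Rational(1600, 1029) ≈ 1.5549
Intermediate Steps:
Function('k')(R) = Mul(Rational(1, 4), Pow(R, 3)) (Function('k')(R) = Mul(Rational(1, 8), Mul(Pow(R, 2), Add(R, R))) = Mul(Rational(1, 8), Mul(Pow(R, 2), Mul(2, R))) = Mul(Rational(1, 8), Mul(2, Pow(R, 3))) = Mul(Rational(1, 4), Pow(R, 3)))
Function('g')(I) = Mul(-4, Pow(I, 2))
Mul(Function('g')(-30), Pow(Function('k')(-21), -1)) = Mul(Mul(-4, Pow(-30, 2)), Pow(Mul(Rational(1, 4), Pow(-21, 3)), -1)) = Mul(Mul(-4, 900), Pow(Mul(Rational(1, 4), -9261), -1)) = Mul(-3600, Pow(Rational(-9261, 4), -1)) = Mul(-3600, Rational(-4, 9261)) = Rational(1600, 1029)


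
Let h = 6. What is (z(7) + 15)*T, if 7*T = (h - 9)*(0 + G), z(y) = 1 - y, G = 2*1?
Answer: -54/7 ≈ -7.7143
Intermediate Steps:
G = 2
T = -6/7 (T = ((6 - 9)*(0 + 2))/7 = (-3*2)/7 = (1/7)*(-6) = -6/7 ≈ -0.85714)
(z(7) + 15)*T = ((1 - 1*7) + 15)*(-6/7) = ((1 - 7) + 15)*(-6/7) = (-6 + 15)*(-6/7) = 9*(-6/7) = -54/7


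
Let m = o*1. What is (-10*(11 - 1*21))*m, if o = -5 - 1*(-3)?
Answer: -200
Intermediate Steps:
o = -2 (o = -5 + 3 = -2)
m = -2 (m = -2*1 = -2)
(-10*(11 - 1*21))*m = -10*(11 - 1*21)*(-2) = -10*(11 - 21)*(-2) = -10*(-10)*(-2) = 100*(-2) = -200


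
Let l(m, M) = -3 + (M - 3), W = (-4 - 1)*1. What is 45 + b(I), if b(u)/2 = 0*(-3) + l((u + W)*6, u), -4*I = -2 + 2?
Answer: 33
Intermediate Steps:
I = 0 (I = -(-2 + 2)/4 = -1/4*0 = 0)
W = -5 (W = -5*1 = -5)
l(m, M) = -6 + M (l(m, M) = -3 + (-3 + M) = -6 + M)
b(u) = -12 + 2*u (b(u) = 2*(0*(-3) + (-6 + u)) = 2*(0 + (-6 + u)) = 2*(-6 + u) = -12 + 2*u)
45 + b(I) = 45 + (-12 + 2*0) = 45 + (-12 + 0) = 45 - 12 = 33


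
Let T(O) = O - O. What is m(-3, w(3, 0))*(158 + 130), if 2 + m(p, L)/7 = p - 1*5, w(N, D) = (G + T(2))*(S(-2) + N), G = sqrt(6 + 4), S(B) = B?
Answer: -20160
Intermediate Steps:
T(O) = 0
G = sqrt(10) ≈ 3.1623
w(N, D) = sqrt(10)*(-2 + N) (w(N, D) = (sqrt(10) + 0)*(-2 + N) = sqrt(10)*(-2 + N))
m(p, L) = -49 + 7*p (m(p, L) = -14 + 7*(p - 1*5) = -14 + 7*(p - 5) = -14 + 7*(-5 + p) = -14 + (-35 + 7*p) = -49 + 7*p)
m(-3, w(3, 0))*(158 + 130) = (-49 + 7*(-3))*(158 + 130) = (-49 - 21)*288 = -70*288 = -20160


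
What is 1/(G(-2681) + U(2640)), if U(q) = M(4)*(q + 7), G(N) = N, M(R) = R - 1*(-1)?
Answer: 1/10554 ≈ 9.4751e-5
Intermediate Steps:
M(R) = 1 + R (M(R) = R + 1 = 1 + R)
U(q) = 35 + 5*q (U(q) = (1 + 4)*(q + 7) = 5*(7 + q) = 35 + 5*q)
1/(G(-2681) + U(2640)) = 1/(-2681 + (35 + 5*2640)) = 1/(-2681 + (35 + 13200)) = 1/(-2681 + 13235) = 1/10554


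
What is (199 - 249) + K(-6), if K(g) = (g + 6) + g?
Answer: -56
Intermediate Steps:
K(g) = 6 + 2*g (K(g) = (6 + g) + g = 6 + 2*g)
(199 - 249) + K(-6) = (199 - 249) + (6 + 2*(-6)) = -50 + (6 - 12) = -50 - 6 = -56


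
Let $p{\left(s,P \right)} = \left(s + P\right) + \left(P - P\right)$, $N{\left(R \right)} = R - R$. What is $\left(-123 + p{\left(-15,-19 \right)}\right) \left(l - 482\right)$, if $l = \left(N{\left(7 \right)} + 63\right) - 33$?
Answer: $70964$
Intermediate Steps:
$N{\left(R \right)} = 0$
$l = 30$ ($l = \left(0 + 63\right) - 33 = 63 - 33 = 30$)
$p{\left(s,P \right)} = P + s$ ($p{\left(s,P \right)} = \left(P + s\right) + 0 = P + s$)
$\left(-123 + p{\left(-15,-19 \right)}\right) \left(l - 482\right) = \left(-123 - 34\right) \left(30 - 482\right) = \left(-123 - 34\right) \left(-452\right) = \left(-157\right) \left(-452\right) = 70964$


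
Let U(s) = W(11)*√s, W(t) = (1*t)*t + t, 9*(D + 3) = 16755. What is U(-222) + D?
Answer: 5576/3 + 132*I*√222 ≈ 1858.7 + 1966.8*I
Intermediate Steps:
D = 5576/3 (D = -3 + (⅑)*16755 = -3 + 5585/3 = 5576/3 ≈ 1858.7)
W(t) = t + t² (W(t) = t*t + t = t² + t = t + t²)
U(s) = 132*√s (U(s) = (11*(1 + 11))*√s = (11*12)*√s = 132*√s)
U(-222) + D = 132*√(-222) + 5576/3 = 132*(I*√222) + 5576/3 = 132*I*√222 + 5576/3 = 5576/3 + 132*I*√222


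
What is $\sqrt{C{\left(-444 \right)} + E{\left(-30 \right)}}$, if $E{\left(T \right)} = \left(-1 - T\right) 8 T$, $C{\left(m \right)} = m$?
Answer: $2 i \sqrt{1851} \approx 86.047 i$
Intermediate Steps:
$E{\left(T \right)} = T \left(-8 - 8 T\right)$ ($E{\left(T \right)} = \left(-8 - 8 T\right) T = T \left(-8 - 8 T\right)$)
$\sqrt{C{\left(-444 \right)} + E{\left(-30 \right)}} = \sqrt{-444 - - 240 \left(1 - 30\right)} = \sqrt{-444 - \left(-240\right) \left(-29\right)} = \sqrt{-444 - 6960} = \sqrt{-7404} = 2 i \sqrt{1851}$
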